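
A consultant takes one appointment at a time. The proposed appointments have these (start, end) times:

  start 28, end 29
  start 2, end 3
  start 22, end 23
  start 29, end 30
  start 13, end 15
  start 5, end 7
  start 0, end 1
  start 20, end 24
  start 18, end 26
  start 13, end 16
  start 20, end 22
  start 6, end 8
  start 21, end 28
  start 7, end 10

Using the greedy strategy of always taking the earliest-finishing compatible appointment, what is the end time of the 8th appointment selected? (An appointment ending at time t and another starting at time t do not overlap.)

29

Sorted by end: (0,1)  (2,3)  (5,7)  (6,8)  (7,10)  (13,15)  (13,16)  (20,22)  (22,23)  (20,24)  (18,26)  (21,28)  (28,29)  (29,30)
take (0,1); take (2,3); take (5,7); take (7,10); take (13,15); take (20,22); take (22,23); skip (20,24); take (28,29); take (29,30).
Selected: (0,1) (2,3) (5,7) (7,10) (13,15) (20,22) (22,23) (28,29) (29,30)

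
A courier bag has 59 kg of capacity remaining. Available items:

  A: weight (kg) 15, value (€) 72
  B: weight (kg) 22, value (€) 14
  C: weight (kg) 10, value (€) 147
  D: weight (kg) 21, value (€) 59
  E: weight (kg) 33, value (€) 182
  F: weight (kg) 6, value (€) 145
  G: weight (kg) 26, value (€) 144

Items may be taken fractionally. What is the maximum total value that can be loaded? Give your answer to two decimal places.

529.76

Greedy by value/weight ratio, highest first.
Order: F (145/6=24.17) > C (147/10=14.70) > G (144/26=5.54) > E (182/33=5.52) > A (72/15=4.80) > D (59/21=2.81) > B (14/22=0.64)
Fill: take F (6 @ 145) → take C (10 @ 147) → take G (26 @ 144) → take 17/33 of E → 93.76; 59/59 used.
Total value = 529.76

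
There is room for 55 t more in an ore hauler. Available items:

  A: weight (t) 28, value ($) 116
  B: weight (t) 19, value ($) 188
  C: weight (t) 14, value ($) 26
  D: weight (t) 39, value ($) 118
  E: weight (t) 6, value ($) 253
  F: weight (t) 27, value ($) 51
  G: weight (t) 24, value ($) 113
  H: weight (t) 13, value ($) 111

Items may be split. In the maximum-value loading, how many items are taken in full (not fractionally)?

3

Sort by value per unit weight and fill in that order.
Order: E (253/6=42.17) > B (188/19=9.89) > H (111/13=8.54) > G (113/24=4.71) > A (116/28=4.14) > D (118/39=3.03) > F (51/27=1.89) > C (26/14=1.86)
Fill: take E (6 @ 253) → take B (19 @ 188) → take H (13 @ 111) → take 17/24 of G → 80.04; 55/55 used.
3 item(s) taken whole; one partial (take 17/24 of G).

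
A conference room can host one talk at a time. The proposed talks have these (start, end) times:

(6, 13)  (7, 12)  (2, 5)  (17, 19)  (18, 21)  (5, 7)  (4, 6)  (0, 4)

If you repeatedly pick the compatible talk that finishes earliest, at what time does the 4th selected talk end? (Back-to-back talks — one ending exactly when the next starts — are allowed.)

Greedy by earliest finish: after sorting by end time, pick each interval compatible with the last pick.
Sorted by end: (0,4)  (2,5)  (4,6)  (5,7)  (7,12)  (6,13)  (17,19)  (18,21)
take (0,4); take (4,6); take (7,12); skip (6,13); take (17,19).
Selected: (0,4) (4,6) (7,12) (17,19)

19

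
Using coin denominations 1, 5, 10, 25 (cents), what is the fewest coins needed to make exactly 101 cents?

5

Use the largest denomination that fits, subtract, and repeat.
101 = 4×25 + 1×1
Total coins = 4 + 1 = 5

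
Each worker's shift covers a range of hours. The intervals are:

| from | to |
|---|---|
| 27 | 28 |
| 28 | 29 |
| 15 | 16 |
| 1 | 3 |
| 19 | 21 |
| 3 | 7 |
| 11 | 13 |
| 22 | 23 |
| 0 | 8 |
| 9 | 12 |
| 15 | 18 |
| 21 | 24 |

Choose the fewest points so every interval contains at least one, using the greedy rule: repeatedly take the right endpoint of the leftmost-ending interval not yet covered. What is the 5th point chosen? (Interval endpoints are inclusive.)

Sort by right endpoint; whenever an interval is uncovered, place a point at its right end.
Sorted: [1,3] [3,7] [0,8] [9,12] [11,13] [15,16] [15,18] [19,21] [22,23] [21,24] [27,28] [28,29]
{[1,3],[3,7],[0,8]} hit by 3; {[9,12],[11,13]} hit by 12; {[15,16],[15,18]} hit by 16; {[19,21]} hit by 21; {[22,23],[21,24]} hit by 23; {[27,28],[28,29]} hit by 28.
Points: 3, 12, 16, 21, 23, 28 (6 total).

23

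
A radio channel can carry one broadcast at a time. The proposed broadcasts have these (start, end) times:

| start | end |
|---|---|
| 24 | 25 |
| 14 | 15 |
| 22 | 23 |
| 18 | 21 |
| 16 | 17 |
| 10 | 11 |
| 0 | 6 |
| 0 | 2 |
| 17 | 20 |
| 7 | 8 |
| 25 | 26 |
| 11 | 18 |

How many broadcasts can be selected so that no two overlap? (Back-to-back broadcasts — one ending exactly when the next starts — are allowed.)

9

By end time: (0,2), (0,6), (7,8), (10,11), (14,15), (16,17), (11,18), (17,20), (18,21), (22,23), (24,25), (25,26).
Pick (0,2); next start ≥ 2 → (7,8); next start ≥ 8 → (10,11); next start ≥ 11 → (14,15); next start ≥ 15 → (16,17); next start ≥ 17 → (17,20); next start ≥ 20 → (22,23); next start ≥ 23 → (24,25); next start ≥ 25 → (25,26).
Selected 9 broadcasts.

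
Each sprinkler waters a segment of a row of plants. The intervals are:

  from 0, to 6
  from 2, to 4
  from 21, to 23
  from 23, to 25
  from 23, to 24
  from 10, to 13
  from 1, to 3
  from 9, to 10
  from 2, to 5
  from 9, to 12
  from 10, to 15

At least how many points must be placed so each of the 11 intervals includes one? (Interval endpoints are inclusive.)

3

Process intervals by earliest right end; each time one isn't hit yet, stab at its right endpoint.
Sorted: [1,3] [2,4] [2,5] [0,6] [9,10] [9,12] [10,13] [10,15] [21,23] [23,24] [23,25]
{[1,3],[2,4],[2,5],[0,6]} hit by 3; {[9,10],[9,12],[10,13],[10,15]} hit by 10; {[21,23],[23,24],[23,25]} hit by 23.
Points: 3, 10, 23 (3 total).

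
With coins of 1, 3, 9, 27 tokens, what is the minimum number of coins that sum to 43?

Greedy: take as many of the largest coin as possible, then repeat with the remainder.
43 − 1×27→16 − 1×9→7 − 2×3→1 − 1×1→0
Total coins = 1 + 1 + 2 + 1 = 5

5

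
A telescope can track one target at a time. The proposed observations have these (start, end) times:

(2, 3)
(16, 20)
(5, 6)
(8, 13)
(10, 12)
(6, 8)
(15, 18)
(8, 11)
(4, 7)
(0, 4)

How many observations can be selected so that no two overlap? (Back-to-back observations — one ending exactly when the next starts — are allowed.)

Greedy by earliest finish: after sorting by end time, pick each interval compatible with the last pick.
Sorted by end: (2,3)  (0,4)  (5,6)  (4,7)  (6,8)  (8,11)  (10,12)  (8,13)  (15,18)  (16,20)
take (2,3); take (5,6); take (6,8); take (8,11); skip (10,12); skip (8,13); take (15,18); skip (16,20).
Selected 5 observations.

5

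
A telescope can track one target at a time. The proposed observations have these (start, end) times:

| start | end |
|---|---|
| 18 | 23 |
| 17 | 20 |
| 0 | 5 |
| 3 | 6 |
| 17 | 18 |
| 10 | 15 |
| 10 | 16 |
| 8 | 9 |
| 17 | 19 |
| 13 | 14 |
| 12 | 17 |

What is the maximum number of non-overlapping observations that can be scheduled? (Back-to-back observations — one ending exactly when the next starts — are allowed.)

By end time: (0,5), (3,6), (8,9), (13,14), (10,15), (10,16), (12,17), (17,18), (17,19), (17,20), (18,23).
Pick (0,5); next start ≥ 5 → (8,9); next start ≥ 9 → (13,14); next start ≥ 14 → (17,18); next start ≥ 18 → (18,23).
Selected 5 observations.

5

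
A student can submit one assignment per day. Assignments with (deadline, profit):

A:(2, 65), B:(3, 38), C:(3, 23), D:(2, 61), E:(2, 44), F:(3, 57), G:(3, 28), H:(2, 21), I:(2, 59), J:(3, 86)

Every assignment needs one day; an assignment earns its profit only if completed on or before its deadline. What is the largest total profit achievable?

212

Sort by profit descending; place each in the latest free slot ≤ its deadline.
Profit order: J=86 A=65 D=61 I=59 F=57 E=44 B=38 G=28 C=23 H=21
Assign: J→slot 3, A→slot 2, D→slot 1, I skipped, F skipped, E skipped, B skipped, G skipped, C skipped, H skipped.
Slots: [1:D] [2:A] [3:J]
Profit = 61 + 65 + 86 = 212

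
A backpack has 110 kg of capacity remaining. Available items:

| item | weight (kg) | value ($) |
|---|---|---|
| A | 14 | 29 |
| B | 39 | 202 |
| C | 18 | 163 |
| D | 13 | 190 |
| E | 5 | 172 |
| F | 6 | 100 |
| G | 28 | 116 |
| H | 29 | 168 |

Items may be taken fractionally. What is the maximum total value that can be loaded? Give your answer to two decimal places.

995.00

Greedy by value/weight ratio, highest first.
Order: E (172/5=34.40) > F (100/6=16.67) > D (190/13=14.62) > C (163/18=9.06) > H (168/29=5.79) > B (202/39=5.18) > G (116/28=4.14) > A (29/14=2.07)
Fill: take E (5 @ 172) → take F (6 @ 100) → take D (13 @ 190) → take C (18 @ 163) → take H (29 @ 168) → take B (39 @ 202); 110/110 used.
Total value = 995.00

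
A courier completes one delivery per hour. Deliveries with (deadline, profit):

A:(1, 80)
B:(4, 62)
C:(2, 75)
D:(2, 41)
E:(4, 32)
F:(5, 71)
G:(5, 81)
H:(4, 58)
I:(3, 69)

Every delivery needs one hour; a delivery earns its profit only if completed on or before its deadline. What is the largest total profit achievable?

376

Sort by profit descending; place each in the latest free slot ≤ its deadline.
By profit: G(d5,81), A(d1,80), C(d2,75), F(d5,71), I(d3,69), B(d4,62), H(d4,58), D(d2,41), E(d4,32)
G→slot 5; A→slot 1; C→slot 2; F→slot 4; I→slot 3; B skipped; H skipped; D skipped; E skipped.
Profit = 80 + 75 + 69 + 71 + 81 = 376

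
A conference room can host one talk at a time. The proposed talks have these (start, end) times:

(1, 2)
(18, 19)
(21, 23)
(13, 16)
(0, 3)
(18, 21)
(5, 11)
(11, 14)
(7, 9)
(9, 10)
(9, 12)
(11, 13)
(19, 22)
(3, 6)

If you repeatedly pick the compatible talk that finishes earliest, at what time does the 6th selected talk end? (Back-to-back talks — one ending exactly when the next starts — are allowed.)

16

By end time: (1,2), (0,3), (3,6), (7,9), (9,10), (5,11), (9,12), (11,13), (11,14), (13,16), (18,19), (18,21), (19,22), (21,23).
Pick (1,2); next start ≥ 2 → (3,6); next start ≥ 6 → (7,9); next start ≥ 9 → (9,10); next start ≥ 10 → (11,13); next start ≥ 13 → (13,16); next start ≥ 16 → (18,19); next start ≥ 19 → (19,22).
Selected: (1,2) (3,6) (7,9) (9,10) (11,13) (13,16) (18,19) (19,22)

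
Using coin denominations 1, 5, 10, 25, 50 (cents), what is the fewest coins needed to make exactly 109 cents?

Use the largest denomination that fits, subtract, and repeat.
109 = 2×50 + 1×5 + 4×1
Total coins = 2 + 1 + 4 = 7

7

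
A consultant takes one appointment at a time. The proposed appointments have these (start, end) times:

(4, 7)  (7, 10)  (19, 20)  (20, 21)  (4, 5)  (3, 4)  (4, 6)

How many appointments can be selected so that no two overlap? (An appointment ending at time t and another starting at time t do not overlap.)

5

Greedy by earliest finish: after sorting by end time, pick each interval compatible with the last pick.
By end time: (3,4), (4,5), (4,6), (4,7), (7,10), (19,20), (20,21).
Pick (3,4); next start ≥ 4 → (4,5); next start ≥ 5 → (7,10); next start ≥ 10 → (19,20); next start ≥ 20 → (20,21).
Selected 5 appointments.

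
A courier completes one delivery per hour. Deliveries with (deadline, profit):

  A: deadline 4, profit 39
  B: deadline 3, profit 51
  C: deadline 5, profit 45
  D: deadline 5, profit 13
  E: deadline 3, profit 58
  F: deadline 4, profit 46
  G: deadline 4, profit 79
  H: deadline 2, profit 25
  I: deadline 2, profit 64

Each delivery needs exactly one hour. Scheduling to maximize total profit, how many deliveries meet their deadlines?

5

Profit order: G=79 I=64 E=58 B=51 F=46 C=45 A=39 H=25 D=13
Assign: G→slot 4, I→slot 2, E→slot 3, B→slot 1, F skipped, C→slot 5, A skipped, H skipped, D skipped.
Slots: [1:B] [2:I] [3:E] [4:G] [5:C]
5 of 9 scheduled.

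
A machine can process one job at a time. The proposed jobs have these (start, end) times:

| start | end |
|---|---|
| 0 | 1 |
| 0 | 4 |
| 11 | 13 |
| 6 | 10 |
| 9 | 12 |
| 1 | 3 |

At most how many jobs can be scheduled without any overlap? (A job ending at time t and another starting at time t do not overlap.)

Greedy by earliest finish: after sorting by end time, pick each interval compatible with the last pick.
Sorted by end: (0,1)  (1,3)  (0,4)  (6,10)  (9,12)  (11,13)
take (0,1); take (1,3); skip (0,4); take (6,10); take (11,13).
Selected 4 jobs.

4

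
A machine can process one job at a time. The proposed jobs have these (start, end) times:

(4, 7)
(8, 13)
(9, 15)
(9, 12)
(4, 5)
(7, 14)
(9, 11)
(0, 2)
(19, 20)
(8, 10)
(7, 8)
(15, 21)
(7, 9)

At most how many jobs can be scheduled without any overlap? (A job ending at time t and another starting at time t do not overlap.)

5

Greedy by earliest finish: after sorting by end time, pick each interval compatible with the last pick.
By end time: (0,2), (4,5), (4,7), (7,8), (7,9), (8,10), (9,11), (9,12), (8,13), (7,14), (9,15), (19,20), (15,21).
Pick (0,2); next start ≥ 2 → (4,5); next start ≥ 5 → (7,8); next start ≥ 8 → (8,10); next start ≥ 10 → (19,20).
Selected 5 jobs.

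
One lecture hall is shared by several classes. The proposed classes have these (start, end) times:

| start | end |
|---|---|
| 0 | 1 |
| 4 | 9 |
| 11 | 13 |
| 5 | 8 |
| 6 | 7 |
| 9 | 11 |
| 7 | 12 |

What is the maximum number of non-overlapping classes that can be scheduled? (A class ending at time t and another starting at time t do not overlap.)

Greedy by earliest finish: after sorting by end time, pick each interval compatible with the last pick.
Sorted by end: (0,1)  (6,7)  (5,8)  (4,9)  (9,11)  (7,12)  (11,13)
take (0,1); take (6,7); skip (5,8); take (9,11); take (11,13).
Selected 4 classes.

4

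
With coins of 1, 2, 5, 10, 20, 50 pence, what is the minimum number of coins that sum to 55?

55 − 1×50→5 − 1×5→0
Total coins = 1 + 1 = 2

2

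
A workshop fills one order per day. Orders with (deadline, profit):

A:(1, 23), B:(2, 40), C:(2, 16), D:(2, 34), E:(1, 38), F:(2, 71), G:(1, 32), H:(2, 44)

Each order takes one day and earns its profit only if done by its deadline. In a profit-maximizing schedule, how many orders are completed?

2

By profit: F(d2,71), H(d2,44), B(d2,40), E(d1,38), D(d2,34), G(d1,32), A(d1,23), C(d2,16)
F→slot 2; H→slot 1; B skipped; E skipped; D skipped; G skipped; A skipped; C skipped.
2 of 8 scheduled.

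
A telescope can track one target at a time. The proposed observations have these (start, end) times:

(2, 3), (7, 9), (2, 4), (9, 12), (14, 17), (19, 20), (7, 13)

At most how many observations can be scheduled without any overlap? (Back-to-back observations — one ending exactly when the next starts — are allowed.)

Sorted by end: (2,3)  (2,4)  (7,9)  (9,12)  (7,13)  (14,17)  (19,20)
take (2,3); take (7,9); take (9,12); skip (7,13); take (14,17); take (19,20).
Selected 5 observations.

5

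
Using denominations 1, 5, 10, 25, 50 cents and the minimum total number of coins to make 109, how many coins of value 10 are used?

0

Greedy: take as many of the largest coin as possible, then repeat with the remainder.
109 = 2×50 + 1×5 + 4×1
Count of 10: 0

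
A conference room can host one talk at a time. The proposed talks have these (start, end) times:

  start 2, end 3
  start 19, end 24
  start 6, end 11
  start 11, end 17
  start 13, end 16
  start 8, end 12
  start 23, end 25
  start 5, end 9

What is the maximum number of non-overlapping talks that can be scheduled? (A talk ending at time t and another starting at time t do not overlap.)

4

Sorted by end: (2,3)  (5,9)  (6,11)  (8,12)  (13,16)  (11,17)  (19,24)  (23,25)
take (2,3); take (5,9); skip (8,12); take (13,16); skip (11,17); take (19,24).
Selected 4 talks.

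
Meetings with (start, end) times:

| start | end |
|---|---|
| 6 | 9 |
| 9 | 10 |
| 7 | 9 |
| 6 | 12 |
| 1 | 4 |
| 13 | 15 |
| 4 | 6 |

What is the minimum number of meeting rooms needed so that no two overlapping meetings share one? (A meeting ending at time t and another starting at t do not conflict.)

Count concurrent intervals with a sweep; the peak is the room count.
starts: [1, 4, 6, 6, 7, 9, 13]
ends:   [4, 6, 9, 9, 10, 12, 15]
s1→1 e4→0 s4→1 e6→0 s6→1 s6→2 s7→3  — peak 3.

3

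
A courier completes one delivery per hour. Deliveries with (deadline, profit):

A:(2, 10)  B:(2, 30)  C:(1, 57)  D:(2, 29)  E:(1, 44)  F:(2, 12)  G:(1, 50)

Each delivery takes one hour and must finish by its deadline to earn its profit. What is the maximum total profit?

Profit order: C=57 G=50 E=44 B=30 D=29 F=12 A=10
Assign: C→slot 1, G skipped, E skipped, B→slot 2, D skipped, F skipped, A skipped.
Slots: [1:C] [2:B]
Profit = 57 + 30 = 87

87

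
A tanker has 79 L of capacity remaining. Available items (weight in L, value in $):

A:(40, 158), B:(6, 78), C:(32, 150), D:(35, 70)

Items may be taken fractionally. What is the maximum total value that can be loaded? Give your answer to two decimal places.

388.00

Greedy by value/weight ratio, highest first.
Ratios (sorted): B 13.00, C 4.69, A 3.95, D 2.00
take B (6 @ 78); take C (32 @ 150); take A (40 @ 158); take 1/35 of D → 2.00. Capacity used 79/79.
Total value = 388.00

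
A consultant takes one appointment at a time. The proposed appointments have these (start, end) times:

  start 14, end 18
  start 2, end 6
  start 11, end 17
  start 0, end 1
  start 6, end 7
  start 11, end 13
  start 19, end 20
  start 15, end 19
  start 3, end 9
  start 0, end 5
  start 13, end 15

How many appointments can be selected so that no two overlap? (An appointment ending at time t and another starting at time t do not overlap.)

Greedy by earliest finish: after sorting by end time, pick each interval compatible with the last pick.
By end time: (0,1), (0,5), (2,6), (6,7), (3,9), (11,13), (13,15), (11,17), (14,18), (15,19), (19,20).
Pick (0,1); next start ≥ 1 → (2,6); next start ≥ 6 → (6,7); next start ≥ 7 → (11,13); next start ≥ 13 → (13,15); next start ≥ 15 → (15,19); next start ≥ 19 → (19,20).
Selected 7 appointments.

7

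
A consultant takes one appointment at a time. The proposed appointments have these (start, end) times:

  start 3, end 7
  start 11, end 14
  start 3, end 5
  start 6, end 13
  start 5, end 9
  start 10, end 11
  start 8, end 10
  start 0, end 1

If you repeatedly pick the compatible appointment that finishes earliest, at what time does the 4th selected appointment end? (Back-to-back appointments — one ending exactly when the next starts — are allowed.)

Sort by end time and greedily take each interval whose start is ≥ the last chosen end.
Sorted by end: (0,1)  (3,5)  (3,7)  (5,9)  (8,10)  (10,11)  (6,13)  (11,14)
take (0,1); take (3,5); skip (3,7); take (5,9); skip (8,10); take (10,11); take (11,14).
Selected: (0,1) (3,5) (5,9) (10,11) (11,14)

11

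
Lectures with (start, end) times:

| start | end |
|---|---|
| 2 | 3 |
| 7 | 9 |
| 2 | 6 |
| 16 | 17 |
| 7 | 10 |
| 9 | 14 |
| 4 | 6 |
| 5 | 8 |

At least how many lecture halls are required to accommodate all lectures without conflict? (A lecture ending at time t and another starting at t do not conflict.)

3

The answer is the maximum number of intervals overlapping at any instant.
Events (time:±→running): 2:+→1 2:+→2 3:-→1 4:+→2 5:+→3 … peak 3.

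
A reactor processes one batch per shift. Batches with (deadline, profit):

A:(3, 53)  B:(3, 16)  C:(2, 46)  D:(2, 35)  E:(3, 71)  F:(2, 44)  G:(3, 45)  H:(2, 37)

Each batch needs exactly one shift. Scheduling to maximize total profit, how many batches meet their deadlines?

3

By profit: E(d3,71), A(d3,53), C(d2,46), G(d3,45), F(d2,44), H(d2,37), D(d2,35), B(d3,16)
E→slot 3; A→slot 2; C→slot 1; G skipped; F skipped; H skipped; D skipped; B skipped.
3 of 8 scheduled.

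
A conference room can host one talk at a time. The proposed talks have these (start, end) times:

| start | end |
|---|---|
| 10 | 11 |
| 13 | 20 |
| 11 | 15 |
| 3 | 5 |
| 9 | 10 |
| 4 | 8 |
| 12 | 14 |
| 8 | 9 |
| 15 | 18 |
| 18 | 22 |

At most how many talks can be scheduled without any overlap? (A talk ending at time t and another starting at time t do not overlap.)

Order by finish time; keep every interval that doesn't clash with the previous kept one.
Sorted by end: (3,5)  (4,8)  (8,9)  (9,10)  (10,11)  (12,14)  (11,15)  (15,18)  (13,20)  (18,22)
take (3,5); skip (4,8); take (8,9); take (9,10); take (10,11); take (12,14); take (15,18); take (18,22).
Selected 7 talks.

7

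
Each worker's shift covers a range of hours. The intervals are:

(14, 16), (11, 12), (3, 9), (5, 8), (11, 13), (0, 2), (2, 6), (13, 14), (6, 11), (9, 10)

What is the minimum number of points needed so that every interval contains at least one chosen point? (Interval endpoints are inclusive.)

Process intervals by earliest right end; each time one isn't hit yet, stab at its right endpoint.
By right end: [0,2]  [2,6]  [5,8]  [3,9]  [9,10]  [6,11]  [11,12]  [11,13]  [13,14]  [14,16]
[0,2] uncovered → point at 2; [5,8] uncovered → point at 8; [9,10] uncovered → point at 10; [11,12] uncovered → point at 12; [13,14] uncovered → point at 14.
Points: 2, 8, 10, 12, 14 (5 total).

5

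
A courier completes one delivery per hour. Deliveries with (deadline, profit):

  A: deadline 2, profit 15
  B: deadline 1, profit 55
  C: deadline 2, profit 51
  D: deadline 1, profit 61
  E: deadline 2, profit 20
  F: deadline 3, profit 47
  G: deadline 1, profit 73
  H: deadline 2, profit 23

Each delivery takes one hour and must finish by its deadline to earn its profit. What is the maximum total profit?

171

Profit order: G=73 D=61 B=55 C=51 F=47 H=23 E=20 A=15
Assign: G→slot 1, D skipped, B skipped, C→slot 2, F→slot 3, H skipped, E skipped, A skipped.
Slots: [1:G] [2:C] [3:F]
Profit = 73 + 51 + 47 = 171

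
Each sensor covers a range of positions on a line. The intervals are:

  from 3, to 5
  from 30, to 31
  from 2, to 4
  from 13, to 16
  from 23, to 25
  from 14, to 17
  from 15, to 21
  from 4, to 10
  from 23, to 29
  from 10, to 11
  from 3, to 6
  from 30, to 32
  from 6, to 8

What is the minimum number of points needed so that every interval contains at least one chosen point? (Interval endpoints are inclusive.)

Process intervals by earliest right end; each time one isn't hit yet, stab at its right endpoint.
By right end: [2,4]  [3,5]  [3,6]  [6,8]  [4,10]  [10,11]  [13,16]  [14,17]  [15,21]  [23,25]  [23,29]  [30,31]  [30,32]
[2,4] uncovered → point at 4; [6,8] uncovered → point at 8; [10,11] uncovered → point at 11; [13,16] uncovered → point at 16; [23,25] uncovered → point at 25; [30,31] uncovered → point at 31.
Points: 4, 8, 11, 16, 25, 31 (6 total).

6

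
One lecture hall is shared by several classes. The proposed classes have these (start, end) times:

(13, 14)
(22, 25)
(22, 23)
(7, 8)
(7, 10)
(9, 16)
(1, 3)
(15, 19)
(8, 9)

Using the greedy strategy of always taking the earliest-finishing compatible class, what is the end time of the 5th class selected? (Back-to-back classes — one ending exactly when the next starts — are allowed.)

19

Order by finish time; keep every interval that doesn't clash with the previous kept one.
Sorted by end: (1,3)  (7,8)  (8,9)  (7,10)  (13,14)  (9,16)  (15,19)  (22,23)  (22,25)
take (1,3); take (7,8); take (8,9); take (13,14); take (15,19); take (22,23).
Selected: (1,3) (7,8) (8,9) (13,14) (15,19) (22,23)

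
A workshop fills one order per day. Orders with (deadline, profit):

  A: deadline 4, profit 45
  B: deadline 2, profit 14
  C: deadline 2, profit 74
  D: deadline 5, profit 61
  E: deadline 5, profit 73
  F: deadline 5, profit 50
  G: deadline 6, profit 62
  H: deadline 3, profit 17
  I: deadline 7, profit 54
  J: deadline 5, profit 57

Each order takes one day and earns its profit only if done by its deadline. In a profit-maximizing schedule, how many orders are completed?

7

By profit: C(d2,74), E(d5,73), G(d6,62), D(d5,61), J(d5,57), I(d7,54), F(d5,50), A(d4,45), H(d3,17), B(d2,14)
C→slot 2; E→slot 5; G→slot 6; D→slot 4; J→slot 3; I→slot 7; F→slot 1; A skipped; H skipped; B skipped.
7 of 10 scheduled.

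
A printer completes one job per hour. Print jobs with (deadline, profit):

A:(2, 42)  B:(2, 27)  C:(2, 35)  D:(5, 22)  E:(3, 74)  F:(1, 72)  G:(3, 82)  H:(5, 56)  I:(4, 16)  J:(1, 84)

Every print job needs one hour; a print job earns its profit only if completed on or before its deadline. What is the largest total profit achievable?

318

Profit order: J=84 G=82 E=74 F=72 H=56 A=42 C=35 B=27 D=22 I=16
Assign: J→slot 1, G→slot 3, E→slot 2, F skipped, H→slot 5, A skipped, C skipped, B skipped, D→slot 4, I skipped.
Slots: [1:J] [2:E] [3:G] [4:D] [5:H]
Profit = 84 + 74 + 82 + 22 + 56 = 318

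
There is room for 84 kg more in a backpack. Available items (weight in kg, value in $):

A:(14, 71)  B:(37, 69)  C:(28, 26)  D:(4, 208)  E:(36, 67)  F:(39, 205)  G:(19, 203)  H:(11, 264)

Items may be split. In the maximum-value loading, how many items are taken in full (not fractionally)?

Order: D (208/4=52.00) > H (264/11=24.00) > G (203/19=10.68) > F (205/39=5.26) > A (71/14=5.07) > B (69/37=1.86) > E (67/36=1.86) > C (26/28=0.93)
Fill: take D (4 @ 208) → take H (11 @ 264) → take G (19 @ 203) → take F (39 @ 205) → take 11/14 of A → 55.79; 84/84 used.
4 item(s) taken whole; one partial (take 11/14 of A).

4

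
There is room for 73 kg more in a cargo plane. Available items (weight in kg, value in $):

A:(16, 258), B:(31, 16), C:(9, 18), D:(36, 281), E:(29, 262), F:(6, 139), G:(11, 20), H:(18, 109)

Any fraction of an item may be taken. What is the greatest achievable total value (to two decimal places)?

830.72

Order: F (139/6=23.17) > A (258/16=16.12) > E (262/29=9.03) > D (281/36=7.81) > H (109/18=6.06) > C (18/9=2.00) > G (20/11=1.82) > B (16/31=0.52)
Fill: take F (6 @ 139) → take A (16 @ 258) → take E (29 @ 262) → take 22/36 of D → 171.72; 73/73 used.
Total value = 830.72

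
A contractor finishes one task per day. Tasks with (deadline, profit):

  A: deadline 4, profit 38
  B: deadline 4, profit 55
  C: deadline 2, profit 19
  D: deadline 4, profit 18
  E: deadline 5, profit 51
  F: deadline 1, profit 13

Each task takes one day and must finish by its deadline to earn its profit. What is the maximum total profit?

Profit order: B=55 E=51 A=38 C=19 D=18 F=13
Assign: B→slot 4, E→slot 5, A→slot 3, C→slot 2, D→slot 1, F skipped.
Slots: [1:D] [2:C] [3:A] [4:B] [5:E]
Profit = 18 + 19 + 38 + 55 + 51 = 181

181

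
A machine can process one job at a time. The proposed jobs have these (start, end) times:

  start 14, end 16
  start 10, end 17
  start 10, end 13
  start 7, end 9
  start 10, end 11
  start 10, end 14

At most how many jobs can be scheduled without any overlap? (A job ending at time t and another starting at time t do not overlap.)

Sort by end time and greedily take each interval whose start is ≥ the last chosen end.
Sorted by end: (7,9)  (10,11)  (10,13)  (10,14)  (14,16)  (10,17)
take (7,9); take (10,11); skip (10,13); take (14,16).
Selected 3 jobs.

3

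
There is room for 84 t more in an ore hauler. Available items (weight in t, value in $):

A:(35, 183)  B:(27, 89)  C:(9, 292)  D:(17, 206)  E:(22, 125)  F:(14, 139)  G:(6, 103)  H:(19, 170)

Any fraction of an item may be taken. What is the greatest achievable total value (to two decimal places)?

Ratios (sorted): C 32.44, G 17.17, D 12.12, F 9.93, H 8.95, E 5.68, A 5.23, B 3.30
take C (9 @ 292); take G (6 @ 103); take D (17 @ 206); take F (14 @ 139); take H (19 @ 170); take 19/22 of E → 107.95. Capacity used 84/84.
Total value = 1017.95

1017.95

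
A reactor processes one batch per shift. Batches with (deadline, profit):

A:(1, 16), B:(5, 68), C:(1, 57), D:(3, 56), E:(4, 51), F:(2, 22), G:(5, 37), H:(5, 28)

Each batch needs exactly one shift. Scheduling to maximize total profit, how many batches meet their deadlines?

Take jobs in profit order; each goes to the latest open slot no later than its deadline.
Profit order: B=68 C=57 D=56 E=51 G=37 H=28 F=22 A=16
Assign: B→slot 5, C→slot 1, D→slot 3, E→slot 4, G→slot 2, H skipped, F skipped, A skipped.
Slots: [1:C] [2:G] [3:D] [4:E] [5:B]
5 of 8 scheduled.

5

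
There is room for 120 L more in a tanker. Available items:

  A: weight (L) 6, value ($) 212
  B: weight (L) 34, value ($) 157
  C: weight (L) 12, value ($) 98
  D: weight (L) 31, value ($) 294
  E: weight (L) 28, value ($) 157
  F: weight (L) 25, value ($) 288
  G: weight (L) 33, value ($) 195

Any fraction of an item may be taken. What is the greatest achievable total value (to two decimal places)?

1159.89

Sort by value per unit weight and fill in that order.
Ratios (sorted): A 35.33, F 11.52, D 9.48, C 8.17, G 5.91, E 5.61, B 4.62
take A (6 @ 212); take F (25 @ 288); take D (31 @ 294); take C (12 @ 98); take G (33 @ 195); take 13/28 of E → 72.89. Capacity used 120/120.
Total value = 1159.89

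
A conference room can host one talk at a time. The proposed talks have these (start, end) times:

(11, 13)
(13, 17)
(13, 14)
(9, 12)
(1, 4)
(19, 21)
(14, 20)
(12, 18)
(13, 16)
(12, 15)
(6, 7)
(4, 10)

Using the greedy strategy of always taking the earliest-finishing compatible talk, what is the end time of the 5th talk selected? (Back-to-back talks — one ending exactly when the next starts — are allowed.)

20

Order by finish time; keep every interval that doesn't clash with the previous kept one.
By end time: (1,4), (6,7), (4,10), (9,12), (11,13), (13,14), (12,15), (13,16), (13,17), (12,18), (14,20), (19,21).
Pick (1,4); next start ≥ 4 → (6,7); next start ≥ 7 → (9,12); next start ≥ 12 → (13,14); next start ≥ 14 → (14,20).
Selected: (1,4) (6,7) (9,12) (13,14) (14,20)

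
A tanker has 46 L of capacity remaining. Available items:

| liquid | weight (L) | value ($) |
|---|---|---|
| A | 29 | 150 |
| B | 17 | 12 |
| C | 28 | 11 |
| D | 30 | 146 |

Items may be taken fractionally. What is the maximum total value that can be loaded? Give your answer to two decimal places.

Ratios (sorted): A 5.17, D 4.87, B 0.71, C 0.39
take A (29 @ 150); take 17/30 of D → 82.73. Capacity used 46/46.
Total value = 232.73

232.73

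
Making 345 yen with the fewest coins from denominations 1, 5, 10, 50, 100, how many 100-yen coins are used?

3

345 = 3×100 + 4×10 + 1×5
Count of 100: 3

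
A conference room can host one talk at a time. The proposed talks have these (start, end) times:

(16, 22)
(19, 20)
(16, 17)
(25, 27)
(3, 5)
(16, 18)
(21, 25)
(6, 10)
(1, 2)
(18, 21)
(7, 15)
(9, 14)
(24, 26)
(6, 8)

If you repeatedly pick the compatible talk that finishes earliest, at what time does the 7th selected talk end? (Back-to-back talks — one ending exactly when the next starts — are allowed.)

25

By end time: (1,2), (3,5), (6,8), (6,10), (9,14), (7,15), (16,17), (16,18), (19,20), (18,21), (16,22), (21,25), (24,26), (25,27).
Pick (1,2); next start ≥ 2 → (3,5); next start ≥ 5 → (6,8); next start ≥ 8 → (9,14); next start ≥ 14 → (16,17); next start ≥ 17 → (19,20); next start ≥ 20 → (21,25); next start ≥ 25 → (25,27).
Selected: (1,2) (3,5) (6,8) (9,14) (16,17) (19,20) (21,25) (25,27)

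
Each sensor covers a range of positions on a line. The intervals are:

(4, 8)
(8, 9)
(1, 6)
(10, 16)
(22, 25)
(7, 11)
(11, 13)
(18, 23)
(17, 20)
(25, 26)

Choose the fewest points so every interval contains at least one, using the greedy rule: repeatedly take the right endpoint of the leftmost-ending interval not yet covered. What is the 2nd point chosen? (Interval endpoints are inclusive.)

9

Sort by right endpoint; whenever an interval is uncovered, place a point at its right end.
Sorted: [1,6] [4,8] [8,9] [7,11] [11,13] [10,16] [17,20] [18,23] [22,25] [25,26]
{[1,6],[4,8]} hit by 6; {[8,9],[7,11]} hit by 9; {[11,13],[10,16]} hit by 13; {[17,20],[18,23]} hit by 20; {[22,25],[25,26]} hit by 25.
Points: 6, 9, 13, 20, 25 (5 total).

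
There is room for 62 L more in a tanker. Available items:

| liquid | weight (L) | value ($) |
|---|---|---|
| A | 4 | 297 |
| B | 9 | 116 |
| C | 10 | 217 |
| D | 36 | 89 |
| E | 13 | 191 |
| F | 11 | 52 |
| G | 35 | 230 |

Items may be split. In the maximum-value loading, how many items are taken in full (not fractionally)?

4

Sort by value per unit weight and fill in that order.
Ratios (sorted): A 74.25, C 21.70, E 14.69, B 12.89, G 6.57, F 4.73, D 2.47
take A (4 @ 297); take C (10 @ 217); take E (13 @ 191); take B (9 @ 116); take 26/35 of G → 170.86. Capacity used 62/62.
4 item(s) taken whole; one partial (take 26/35 of G).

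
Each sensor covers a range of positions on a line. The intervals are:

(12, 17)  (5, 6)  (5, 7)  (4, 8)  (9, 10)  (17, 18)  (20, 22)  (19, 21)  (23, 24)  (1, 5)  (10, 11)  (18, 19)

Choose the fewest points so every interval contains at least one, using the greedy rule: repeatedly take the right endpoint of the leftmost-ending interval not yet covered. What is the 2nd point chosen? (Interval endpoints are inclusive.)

Sorted: [1,5] [5,6] [5,7] [4,8] [9,10] [10,11] [12,17] [17,18] [18,19] [19,21] [20,22] [23,24]
{[1,5],[5,6],[5,7],[4,8]} hit by 5; {[9,10],[10,11]} hit by 10; {[12,17],[17,18]} hit by 17; {[18,19],[19,21]} hit by 19; {[20,22]} hit by 22; {[23,24]} hit by 24.
Points: 5, 10, 17, 19, 22, 24 (6 total).

10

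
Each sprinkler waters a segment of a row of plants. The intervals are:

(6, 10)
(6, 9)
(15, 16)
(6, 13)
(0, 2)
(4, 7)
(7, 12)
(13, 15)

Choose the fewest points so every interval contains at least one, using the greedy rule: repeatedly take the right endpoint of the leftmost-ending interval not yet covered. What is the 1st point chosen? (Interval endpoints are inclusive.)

Process intervals by earliest right end; each time one isn't hit yet, stab at its right endpoint.
Sorted: [0,2] [4,7] [6,9] [6,10] [7,12] [6,13] [13,15] [15,16]
{[0,2]} hit by 2; {[4,7],[6,9],[6,10],[7,12],[6,13]} hit by 7; {[13,15],[15,16]} hit by 15.
Points: 2, 7, 15 (3 total).

2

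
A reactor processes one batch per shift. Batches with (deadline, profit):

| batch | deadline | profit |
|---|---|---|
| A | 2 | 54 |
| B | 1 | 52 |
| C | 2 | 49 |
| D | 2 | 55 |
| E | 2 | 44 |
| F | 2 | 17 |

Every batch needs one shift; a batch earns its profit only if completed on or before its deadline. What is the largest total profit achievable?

109

Sort by profit descending; place each in the latest free slot ≤ its deadline.
Profit order: D=55 A=54 B=52 C=49 E=44 F=17
Assign: D→slot 2, A→slot 1, B skipped, C skipped, E skipped, F skipped.
Slots: [1:A] [2:D]
Profit = 54 + 55 = 109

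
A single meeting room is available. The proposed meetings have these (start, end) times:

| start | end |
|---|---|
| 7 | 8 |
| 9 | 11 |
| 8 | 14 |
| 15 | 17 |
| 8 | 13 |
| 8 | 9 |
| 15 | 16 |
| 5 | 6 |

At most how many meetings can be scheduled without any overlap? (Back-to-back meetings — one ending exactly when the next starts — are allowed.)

Order by finish time; keep every interval that doesn't clash with the previous kept one.
Sorted by end: (5,6)  (7,8)  (8,9)  (9,11)  (8,13)  (8,14)  (15,16)  (15,17)
take (5,6); take (7,8); take (8,9); take (9,11); take (15,16); skip (15,17).
Selected 5 meetings.

5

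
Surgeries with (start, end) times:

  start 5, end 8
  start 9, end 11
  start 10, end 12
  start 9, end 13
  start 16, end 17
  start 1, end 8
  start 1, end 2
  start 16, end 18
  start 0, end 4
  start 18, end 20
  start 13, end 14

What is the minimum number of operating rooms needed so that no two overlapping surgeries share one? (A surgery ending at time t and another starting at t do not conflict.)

3

The answer is the maximum number of intervals overlapping at any instant.
Events (time:±→running): 0:+→1 1:+→2 1:+→3 … peak 3.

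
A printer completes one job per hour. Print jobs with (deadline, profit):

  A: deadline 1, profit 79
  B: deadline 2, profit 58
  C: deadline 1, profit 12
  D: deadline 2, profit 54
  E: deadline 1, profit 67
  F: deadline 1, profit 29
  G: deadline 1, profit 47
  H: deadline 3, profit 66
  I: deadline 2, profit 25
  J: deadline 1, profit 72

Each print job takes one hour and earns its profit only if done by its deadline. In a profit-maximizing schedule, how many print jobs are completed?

Take jobs in profit order; each goes to the latest open slot no later than its deadline.
By profit: A(d1,79), J(d1,72), E(d1,67), H(d3,66), B(d2,58), D(d2,54), G(d1,47), F(d1,29), I(d2,25), C(d1,12)
A→slot 1; J skipped; E skipped; H→slot 3; B→slot 2; D skipped; G skipped; F skipped; I skipped; C skipped.
3 of 10 scheduled.

3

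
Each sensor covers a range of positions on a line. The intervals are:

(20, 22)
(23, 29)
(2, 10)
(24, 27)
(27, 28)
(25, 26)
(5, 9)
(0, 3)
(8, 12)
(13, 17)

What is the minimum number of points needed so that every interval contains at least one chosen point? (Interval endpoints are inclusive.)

Sort by right endpoint; whenever an interval is uncovered, place a point at its right end.
Sorted: [0,3] [5,9] [2,10] [8,12] [13,17] [20,22] [25,26] [24,27] [27,28] [23,29]
{[0,3]} hit by 3; {[5,9],[2,10],[8,12]} hit by 9; {[13,17]} hit by 17; {[20,22]} hit by 22; {[25,26],[24,27]} hit by 26; {[27,28],[23,29]} hit by 28.
Points: 3, 9, 17, 22, 26, 28 (6 total).

6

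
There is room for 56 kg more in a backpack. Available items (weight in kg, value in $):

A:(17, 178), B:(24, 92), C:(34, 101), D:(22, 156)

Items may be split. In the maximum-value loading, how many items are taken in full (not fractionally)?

2

Greedy by value/weight ratio, highest first.
Ratios (sorted): A 10.47, D 7.09, B 3.83, C 2.97
take A (17 @ 178); take D (22 @ 156); take 17/24 of B → 65.17. Capacity used 56/56.
2 item(s) taken whole; one partial (take 17/24 of B).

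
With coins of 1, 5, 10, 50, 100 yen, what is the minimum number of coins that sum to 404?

404 = 4×100 + 4×1
Total coins = 4 + 4 = 8

8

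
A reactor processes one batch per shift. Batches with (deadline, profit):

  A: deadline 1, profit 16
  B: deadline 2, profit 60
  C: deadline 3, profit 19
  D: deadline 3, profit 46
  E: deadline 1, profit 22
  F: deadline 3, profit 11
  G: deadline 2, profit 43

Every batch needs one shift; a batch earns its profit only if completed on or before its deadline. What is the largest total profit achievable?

149

Take jobs in profit order; each goes to the latest open slot no later than its deadline.
Profit order: B=60 D=46 G=43 E=22 C=19 A=16 F=11
Assign: B→slot 2, D→slot 3, G→slot 1, E skipped, C skipped, A skipped, F skipped.
Slots: [1:G] [2:B] [3:D]
Profit = 43 + 60 + 46 = 149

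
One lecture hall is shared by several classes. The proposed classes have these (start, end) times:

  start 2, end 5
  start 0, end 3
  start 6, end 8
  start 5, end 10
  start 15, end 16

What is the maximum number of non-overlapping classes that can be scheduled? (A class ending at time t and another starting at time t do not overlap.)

Greedy by earliest finish: after sorting by end time, pick each interval compatible with the last pick.
Sorted by end: (0,3)  (2,5)  (6,8)  (5,10)  (15,16)
take (0,3); take (6,8); take (15,16).
Selected 3 classes.

3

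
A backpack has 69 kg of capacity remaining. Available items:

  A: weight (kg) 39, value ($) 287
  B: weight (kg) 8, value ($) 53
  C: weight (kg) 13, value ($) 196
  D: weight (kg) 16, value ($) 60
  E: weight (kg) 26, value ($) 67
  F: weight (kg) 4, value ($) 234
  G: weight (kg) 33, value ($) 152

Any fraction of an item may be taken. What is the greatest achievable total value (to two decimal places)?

793.03

Order: F (234/4=58.50) > C (196/13=15.08) > A (287/39=7.36) > B (53/8=6.62) > G (152/33=4.61) > D (60/16=3.75) > E (67/26=2.58)
Fill: take F (4 @ 234) → take C (13 @ 196) → take A (39 @ 287) → take B (8 @ 53) → take 5/33 of G → 23.03; 69/69 used.
Total value = 793.03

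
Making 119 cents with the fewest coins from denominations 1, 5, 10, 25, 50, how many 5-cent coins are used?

1

119 = 2×50 + 1×10 + 1×5 + 4×1
Count of 5: 1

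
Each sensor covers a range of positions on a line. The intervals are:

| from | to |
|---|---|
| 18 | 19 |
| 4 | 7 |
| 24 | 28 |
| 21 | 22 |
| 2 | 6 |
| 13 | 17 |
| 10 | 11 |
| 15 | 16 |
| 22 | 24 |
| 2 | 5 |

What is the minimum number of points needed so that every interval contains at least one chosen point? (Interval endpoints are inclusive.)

6

Process intervals by earliest right end; each time one isn't hit yet, stab at its right endpoint.
Sorted: [2,5] [2,6] [4,7] [10,11] [15,16] [13,17] [18,19] [21,22] [22,24] [24,28]
{[2,5],[2,6],[4,7]} hit by 5; {[10,11]} hit by 11; {[15,16],[13,17]} hit by 16; {[18,19]} hit by 19; {[21,22],[22,24]} hit by 22; {[24,28]} hit by 28.
Points: 5, 11, 16, 19, 22, 28 (6 total).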